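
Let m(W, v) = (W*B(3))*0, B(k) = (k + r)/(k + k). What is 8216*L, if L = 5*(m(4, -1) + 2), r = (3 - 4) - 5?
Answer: 82160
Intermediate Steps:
r = -6 (r = -1 - 5 = -6)
B(k) = (-6 + k)/(2*k) (B(k) = (k - 6)/(k + k) = (-6 + k)/((2*k)) = (-6 + k)*(1/(2*k)) = (-6 + k)/(2*k))
m(W, v) = 0 (m(W, v) = (W*((½)*(-6 + 3)/3))*0 = (W*((½)*(⅓)*(-3)))*0 = (W*(-½))*0 = -W/2*0 = 0)
L = 10 (L = 5*(0 + 2) = 5*2 = 10)
8216*L = 8216*10 = 82160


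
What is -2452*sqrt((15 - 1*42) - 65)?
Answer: -4904*I*sqrt(23) ≈ -23519.0*I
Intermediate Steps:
-2452*sqrt((15 - 1*42) - 65) = -2452*sqrt((15 - 42) - 65) = -2452*sqrt(-27 - 65) = -4904*I*sqrt(23)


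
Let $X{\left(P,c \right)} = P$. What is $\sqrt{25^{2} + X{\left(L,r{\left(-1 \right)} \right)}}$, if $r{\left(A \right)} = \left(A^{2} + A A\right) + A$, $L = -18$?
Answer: $\sqrt{607} \approx 24.637$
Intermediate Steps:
$r{\left(A \right)} = A + 2 A^{2}$ ($r{\left(A \right)} = \left(A^{2} + A^{2}\right) + A = 2 A^{2} + A = A + 2 A^{2}$)
$\sqrt{25^{2} + X{\left(L,r{\left(-1 \right)} \right)}} = \sqrt{25^{2} - 18} = \sqrt{625 - 18} = \sqrt{607}$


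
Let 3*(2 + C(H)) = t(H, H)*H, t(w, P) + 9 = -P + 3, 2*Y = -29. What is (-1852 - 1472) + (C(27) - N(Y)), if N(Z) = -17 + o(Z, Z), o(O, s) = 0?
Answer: -3606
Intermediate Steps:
Y = -29/2 (Y = (½)*(-29) = -29/2 ≈ -14.500)
N(Z) = -17 (N(Z) = -17 + 0 = -17)
t(w, P) = -6 - P (t(w, P) = -9 + (-P + 3) = -9 + (3 - P) = -6 - P)
C(H) = -2 + H*(-6 - H)/3 (C(H) = -2 + ((-6 - H)*H)/3 = -2 + (H*(-6 - H))/3 = -2 + H*(-6 - H)/3)
(-1852 - 1472) + (C(27) - N(Y)) = (-1852 - 1472) + ((-2 - ⅓*27*(6 + 27)) - 1*(-17)) = -3324 + ((-2 - ⅓*27*33) + 17) = -3324 + ((-2 - 297) + 17) = -3324 + (-299 + 17) = -3324 - 282 = -3606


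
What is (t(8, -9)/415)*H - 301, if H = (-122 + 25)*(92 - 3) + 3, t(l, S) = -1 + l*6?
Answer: -106105/83 ≈ -1278.4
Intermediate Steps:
t(l, S) = -1 + 6*l
H = -8630 (H = -97*89 + 3 = -8633 + 3 = -8630)
(t(8, -9)/415)*H - 301 = ((-1 + 6*8)/415)*(-8630) - 301 = ((-1 + 48)*(1/415))*(-8630) - 301 = (47*(1/415))*(-8630) - 301 = (47/415)*(-8630) - 301 = -81122/83 - 301 = -106105/83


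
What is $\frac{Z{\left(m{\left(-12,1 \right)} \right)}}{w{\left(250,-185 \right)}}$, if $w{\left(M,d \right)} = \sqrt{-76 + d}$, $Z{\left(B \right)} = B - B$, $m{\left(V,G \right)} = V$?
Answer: $0$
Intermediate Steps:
$Z{\left(B \right)} = 0$
$\frac{Z{\left(m{\left(-12,1 \right)} \right)}}{w{\left(250,-185 \right)}} = \frac{0}{\sqrt{-76 - 185}} = \frac{0}{\sqrt{-261}} = \frac{0}{3 i \sqrt{29}} = 0 \left(- \frac{i \sqrt{29}}{87}\right) = 0$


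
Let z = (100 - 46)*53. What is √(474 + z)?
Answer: 2*√834 ≈ 57.758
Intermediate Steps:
z = 2862 (z = 54*53 = 2862)
√(474 + z) = √(474 + 2862) = √3336 = 2*√834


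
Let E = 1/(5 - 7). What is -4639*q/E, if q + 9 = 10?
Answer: 9278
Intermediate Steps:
q = 1 (q = -9 + 10 = 1)
E = -½ (E = 1/(-2) = -½ ≈ -0.50000)
-4639*q/E = -4639/(-½) = -4639*(-2) = 9278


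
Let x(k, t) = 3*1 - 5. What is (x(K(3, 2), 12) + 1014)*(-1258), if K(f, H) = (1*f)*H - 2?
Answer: -1273096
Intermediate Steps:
K(f, H) = -2 + H*f (K(f, H) = f*H - 2 = H*f - 2 = -2 + H*f)
x(k, t) = -2 (x(k, t) = 3 - 5 = -2)
(x(K(3, 2), 12) + 1014)*(-1258) = (-2 + 1014)*(-1258) = 1012*(-1258) = -1273096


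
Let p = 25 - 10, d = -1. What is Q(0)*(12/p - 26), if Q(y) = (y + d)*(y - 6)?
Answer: -756/5 ≈ -151.20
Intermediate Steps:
p = 15
Q(y) = (-1 + y)*(-6 + y) (Q(y) = (y - 1)*(y - 6) = (-1 + y)*(-6 + y))
Q(0)*(12/p - 26) = (6 + 0² - 7*0)*(12/15 - 26) = (6 + 0 + 0)*(12*(1/15) - 26) = 6*(⅘ - 26) = 6*(-126/5) = -756/5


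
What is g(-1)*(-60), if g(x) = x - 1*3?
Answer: 240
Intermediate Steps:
g(x) = -3 + x (g(x) = x - 3 = -3 + x)
g(-1)*(-60) = (-3 - 1)*(-60) = -4*(-60) = 240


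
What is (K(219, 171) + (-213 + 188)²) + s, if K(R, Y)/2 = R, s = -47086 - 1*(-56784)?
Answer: 10761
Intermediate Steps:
s = 9698 (s = -47086 + 56784 = 9698)
K(R, Y) = 2*R
(K(219, 171) + (-213 + 188)²) + s = (2*219 + (-213 + 188)²) + 9698 = (438 + (-25)²) + 9698 = (438 + 625) + 9698 = 1063 + 9698 = 10761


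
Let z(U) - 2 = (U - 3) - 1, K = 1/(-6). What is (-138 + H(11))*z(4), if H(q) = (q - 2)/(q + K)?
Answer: -17832/65 ≈ -274.34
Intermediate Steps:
K = -⅙ ≈ -0.16667
H(q) = (-2 + q)/(-⅙ + q) (H(q) = (q - 2)/(q - ⅙) = (-2 + q)/(-⅙ + q))
z(U) = -2 + U (z(U) = 2 + ((U - 3) - 1) = 2 + ((-3 + U) - 1) = 2 + (-4 + U) = -2 + U)
(-138 + H(11))*z(4) = (-138 + 6*(-2 + 11)/(-1 + 6*11))*(-2 + 4) = (-138 + 6*9/(-1 + 66))*2 = (-138 + 6*9/65)*2 = (-138 + 6*(1/65)*9)*2 = (-138 + 54/65)*2 = -8916/65*2 = -17832/65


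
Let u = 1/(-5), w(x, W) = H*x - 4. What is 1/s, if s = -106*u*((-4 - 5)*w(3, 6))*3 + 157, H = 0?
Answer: 5/12233 ≈ 0.00040873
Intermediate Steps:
w(x, W) = -4 (w(x, W) = 0*x - 4 = 0 - 4 = -4)
u = -⅕ ≈ -0.20000
s = 12233/5 (s = -106*(-(-4 - 5)*(-4)/5)*3 + 157 = -106*(-(-9)*(-4)/5)*3 + 157 = -106*(-⅕*36)*3 + 157 = -(-3816)*3/5 + 157 = -106*(-108/5) + 157 = 11448/5 + 157 = 12233/5 ≈ 2446.6)
1/s = 1/(12233/5) = 5/12233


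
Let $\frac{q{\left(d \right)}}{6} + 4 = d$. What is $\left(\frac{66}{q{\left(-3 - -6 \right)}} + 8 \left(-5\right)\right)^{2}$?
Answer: $2601$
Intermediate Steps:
$q{\left(d \right)} = -24 + 6 d$
$\left(\frac{66}{q{\left(-3 - -6 \right)}} + 8 \left(-5\right)\right)^{2} = \left(\frac{66}{-24 + 6 \left(-3 - -6\right)} + 8 \left(-5\right)\right)^{2} = \left(\frac{66}{-24 + 6 \left(-3 + 6\right)} - 40\right)^{2} = \left(\frac{66}{-24 + 6 \cdot 3} - 40\right)^{2} = \left(\frac{66}{-24 + 18} - 40\right)^{2} = \left(\frac{66}{-6} - 40\right)^{2} = \left(66 \left(- \frac{1}{6}\right) - 40\right)^{2} = \left(-11 - 40\right)^{2} = \left(-51\right)^{2} = 2601$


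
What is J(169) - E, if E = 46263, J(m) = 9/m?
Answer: -7818438/169 ≈ -46263.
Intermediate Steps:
J(169) - E = 9/169 - 1*46263 = 9*(1/169) - 46263 = 9/169 - 46263 = -7818438/169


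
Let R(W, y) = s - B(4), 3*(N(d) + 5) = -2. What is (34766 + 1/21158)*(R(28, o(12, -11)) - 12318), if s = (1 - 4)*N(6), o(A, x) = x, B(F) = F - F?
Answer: -9048357635729/21158 ≈ -4.2766e+8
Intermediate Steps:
N(d) = -17/3 (N(d) = -5 + (⅓)*(-2) = -5 - ⅔ = -17/3)
B(F) = 0
s = 17 (s = (1 - 4)*(-17/3) = -3*(-17/3) = 17)
R(W, y) = 17 (R(W, y) = 17 - 1*0 = 17 + 0 = 17)
(34766 + 1/21158)*(R(28, o(12, -11)) - 12318) = (34766 + 1/21158)*(17 - 12318) = (34766 + 1/21158)*(-12301) = (735579029/21158)*(-12301) = -9048357635729/21158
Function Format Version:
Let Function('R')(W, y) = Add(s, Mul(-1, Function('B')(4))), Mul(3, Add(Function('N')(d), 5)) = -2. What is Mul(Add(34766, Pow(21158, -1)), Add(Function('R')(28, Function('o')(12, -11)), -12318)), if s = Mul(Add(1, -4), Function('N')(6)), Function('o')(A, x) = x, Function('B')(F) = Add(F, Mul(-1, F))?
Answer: Rational(-9048357635729, 21158) ≈ -4.2766e+8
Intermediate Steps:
Function('N')(d) = Rational(-17, 3) (Function('N')(d) = Add(-5, Mul(Rational(1, 3), -2)) = Add(-5, Rational(-2, 3)) = Rational(-17, 3))
Function('B')(F) = 0
s = 17 (s = Mul(Add(1, -4), Rational(-17, 3)) = Mul(-3, Rational(-17, 3)) = 17)
Function('R')(W, y) = 17 (Function('R')(W, y) = Add(17, Mul(-1, 0)) = Add(17, 0) = 17)
Mul(Add(34766, Pow(21158, -1)), Add(Function('R')(28, Function('o')(12, -11)), -12318)) = Mul(Add(34766, Pow(21158, -1)), Add(17, -12318)) = Mul(Add(34766, Rational(1, 21158)), -12301) = Mul(Rational(735579029, 21158), -12301) = Rational(-9048357635729, 21158)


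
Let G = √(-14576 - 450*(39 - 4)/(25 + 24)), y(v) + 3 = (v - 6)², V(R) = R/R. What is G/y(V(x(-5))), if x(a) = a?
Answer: I*√729974/154 ≈ 5.548*I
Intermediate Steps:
V(R) = 1
y(v) = -3 + (-6 + v)² (y(v) = -3 + (v - 6)² = -3 + (-6 + v)²)
G = I*√729974/7 (G = √(-14576 - 15750/49) = √(-14576 - 450*5/7) = √(-14576 - 2250/7) = √(-104282/7) = I*√729974/7 ≈ 122.06*I)
G/y(V(x(-5))) = (I*√729974/7)/(-3 + (-6 + 1)²) = (I*√729974/7)/(-3 + (-5)²) = (I*√729974/7)/(-3 + 25) = (I*√729974/7)/22 = (I*√729974/7)*(1/22) = I*√729974/154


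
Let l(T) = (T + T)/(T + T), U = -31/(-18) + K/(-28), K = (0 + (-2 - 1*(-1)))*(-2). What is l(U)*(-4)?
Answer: -4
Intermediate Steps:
K = 2 (K = (0 + (-2 + 1))*(-2) = (0 - 1)*(-2) = -1*(-2) = 2)
U = 104/63 (U = -31/(-18) + 2/(-28) = -31*(-1/18) + 2*(-1/28) = 31/18 - 1/14 = 104/63 ≈ 1.6508)
l(T) = 1 (l(T) = (2*T)/((2*T)) = (2*T)*(1/(2*T)) = 1)
l(U)*(-4) = 1*(-4) = -4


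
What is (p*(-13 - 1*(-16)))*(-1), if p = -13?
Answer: 39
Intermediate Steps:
(p*(-13 - 1*(-16)))*(-1) = -13*(-13 - 1*(-16))*(-1) = -13*(-13 + 16)*(-1) = -13*3*(-1) = -39*(-1) = 39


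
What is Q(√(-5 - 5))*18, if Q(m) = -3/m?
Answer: 27*I*√10/5 ≈ 17.076*I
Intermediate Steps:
Q(√(-5 - 5))*18 = -3/√(-5 - 5)*18 = -3*(-I*√10/10)*18 = -(-3)*I*√10/10*18 = (3*I*√10/10)*18 = 27*I*√10/5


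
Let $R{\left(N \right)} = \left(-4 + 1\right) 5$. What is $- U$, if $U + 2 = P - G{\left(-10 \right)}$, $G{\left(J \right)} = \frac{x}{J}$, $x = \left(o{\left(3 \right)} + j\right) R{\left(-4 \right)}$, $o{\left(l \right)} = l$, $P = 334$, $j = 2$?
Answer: $- \frac{649}{2} \approx -324.5$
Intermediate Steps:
$R{\left(N \right)} = -15$ ($R{\left(N \right)} = \left(-3\right) 5 = -15$)
$x = -75$ ($x = \left(3 + 2\right) \left(-15\right) = 5 \left(-15\right) = -75$)
$G{\left(J \right)} = - \frac{75}{J}$
$U = \frac{649}{2}$ ($U = -2 + \left(334 - - \frac{75}{-10}\right) = -2 + \left(334 - \left(-75\right) \left(- \frac{1}{10}\right)\right) = -2 + \left(334 - \frac{15}{2}\right) = -2 + \frac{653}{2} = \frac{649}{2} \approx 324.5$)
$- U = \left(-1\right) \frac{649}{2} = - \frac{649}{2}$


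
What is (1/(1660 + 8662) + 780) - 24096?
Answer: -240667751/10322 ≈ -23316.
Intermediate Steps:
(1/(1660 + 8662) + 780) - 24096 = (1/10322 + 780) - 24096 = 8051161/10322 - 24096 = -240667751/10322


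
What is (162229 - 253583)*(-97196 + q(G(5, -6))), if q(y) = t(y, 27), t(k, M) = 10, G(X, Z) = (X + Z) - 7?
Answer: 8878329844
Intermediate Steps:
G(X, Z) = -7 + X + Z
q(y) = 10
(162229 - 253583)*(-97196 + q(G(5, -6))) = (162229 - 253583)*(-97196 + 10) = -91354*(-97186) = 8878329844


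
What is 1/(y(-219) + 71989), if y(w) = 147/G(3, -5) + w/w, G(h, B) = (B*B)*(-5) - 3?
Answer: 128/9214573 ≈ 1.3891e-5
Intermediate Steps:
G(h, B) = -3 - 5*B² (G(h, B) = B²*(-5) - 3 = -5*B² - 3 = -3 - 5*B²)
y(w) = -19/128 (y(w) = 147/(-3 - 5*(-5)²) + w/w = 147/(-3 - 5*25) + 1 = 147/(-3 - 125) + 1 = 147/(-128) + 1 = 147*(-1/128) + 1 = -147/128 + 1 = -19/128)
1/(y(-219) + 71989) = 1/(-19/128 + 71989) = 1/(9214573/128) = 128/9214573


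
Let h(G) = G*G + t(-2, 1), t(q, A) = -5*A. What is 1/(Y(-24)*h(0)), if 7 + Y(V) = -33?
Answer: 1/200 ≈ 0.0050000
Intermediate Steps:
Y(V) = -40 (Y(V) = -7 - 33 = -40)
h(G) = -5 + G² (h(G) = G*G - 5*1 = G² - 5 = -5 + G²)
1/(Y(-24)*h(0)) = 1/(-40*(-5 + 0²)) = 1/(-40*(-5 + 0)) = 1/(-40*(-5)) = 1/200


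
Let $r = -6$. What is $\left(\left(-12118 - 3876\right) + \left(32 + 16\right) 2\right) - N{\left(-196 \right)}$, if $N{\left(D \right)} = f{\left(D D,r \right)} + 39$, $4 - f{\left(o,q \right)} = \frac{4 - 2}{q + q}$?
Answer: $- \frac{95647}{6} \approx -15941.0$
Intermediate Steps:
$f{\left(o,q \right)} = 4 - \frac{1}{q}$ ($f{\left(o,q \right)} = 4 - \frac{4 - 2}{q + q} = 4 - \frac{2}{2 q} = 4 - 2 \frac{1}{2 q} = 4 - \frac{1}{q}$)
$N{\left(D \right)} = \frac{259}{6}$ ($N{\left(D \right)} = \left(4 - \frac{1}{-6}\right) + 39 = \left(4 - - \frac{1}{6}\right) + 39 = \left(4 + \frac{1}{6}\right) + 39 = \frac{25}{6} + 39 = \frac{259}{6}$)
$\left(\left(-12118 - 3876\right) + \left(32 + 16\right) 2\right) - N{\left(-196 \right)} = \left(\left(-12118 - 3876\right) + \left(32 + 16\right) 2\right) - \frac{259}{6} = \left(-15994 + 48 \cdot 2\right) - \frac{259}{6} = \left(-15994 + 96\right) - \frac{259}{6} = -15898 - \frac{259}{6} = - \frac{95647}{6}$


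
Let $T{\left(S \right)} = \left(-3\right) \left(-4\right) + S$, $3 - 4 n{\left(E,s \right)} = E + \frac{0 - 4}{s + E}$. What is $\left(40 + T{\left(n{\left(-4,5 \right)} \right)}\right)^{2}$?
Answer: $\frac{47961}{16} \approx 2997.6$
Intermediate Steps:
$n{\left(E,s \right)} = \frac{3}{4} + \frac{1}{E + s} - \frac{E}{4}$ ($n{\left(E,s \right)} = \frac{3}{4} - \frac{E + \frac{0 - 4}{s + E}}{4} = \frac{3}{4} - \frac{E - \frac{4}{E + s}}{4} = \frac{3}{4} - \left(- \frac{1}{E + s} + \frac{E}{4}\right) = \frac{3}{4} + \frac{1}{E + s} - \frac{E}{4}$)
$T{\left(S \right)} = 12 + S$
$\left(40 + T{\left(n{\left(-4,5 \right)} \right)}\right)^{2} = \left(40 + \left(12 + \frac{4 - \left(-4\right)^{2} + 3 \left(-4\right) + 3 \cdot 5 - \left(-4\right) 5}{4 \left(-4 + 5\right)}\right)\right)^{2} = \left(40 + \left(12 + \frac{4 - 16 - 12 + 15 + 20}{4 \cdot 1}\right)\right)^{2} = \left(40 + \left(12 + \frac{1}{4} \cdot 1 \left(4 - 16 - 12 + 15 + 20\right)\right)\right)^{2} = \left(40 + \left(12 + \frac{1}{4} \cdot 1 \cdot 11\right)\right)^{2} = \left(40 + \left(12 + \frac{11}{4}\right)\right)^{2} = \left(40 + \frac{59}{4}\right)^{2} = \left(\frac{219}{4}\right)^{2} = \frac{47961}{16}$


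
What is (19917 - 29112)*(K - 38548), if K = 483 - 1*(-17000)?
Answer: 193692675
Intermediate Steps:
K = 17483 (K = 483 + 17000 = 17483)
(19917 - 29112)*(K - 38548) = (19917 - 29112)*(17483 - 38548) = -9195*(-21065) = 193692675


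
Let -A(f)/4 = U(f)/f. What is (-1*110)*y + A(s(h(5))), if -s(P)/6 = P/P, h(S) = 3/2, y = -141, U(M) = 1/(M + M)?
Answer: 279179/18 ≈ 15510.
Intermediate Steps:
U(M) = 1/(2*M)
h(S) = 3/2 (h(S) = 3*(½) = 3/2)
s(P) = -6 (s(P) = -6*P/P = -6*1 = -6)
A(f) = -2/f² (A(f) = -4*1/(2*f)/f = -2/f²)
(-1*110)*y + A(s(h(5))) = -1*110*(-141) - 2/(-6)² = -110*(-141) - 2*1/36 = 15510 - 1/18 = 279179/18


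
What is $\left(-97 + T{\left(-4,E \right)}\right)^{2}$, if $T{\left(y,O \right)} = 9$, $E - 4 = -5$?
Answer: $7744$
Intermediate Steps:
$E = -1$ ($E = 4 - 5 = -1$)
$\left(-97 + T{\left(-4,E \right)}\right)^{2} = \left(-97 + 9\right)^{2} = \left(-88\right)^{2} = 7744$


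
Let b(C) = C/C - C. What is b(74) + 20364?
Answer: 20291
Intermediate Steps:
b(C) = 1 - C
b(74) + 20364 = (1 - 1*74) + 20364 = (1 - 74) + 20364 = -73 + 20364 = 20291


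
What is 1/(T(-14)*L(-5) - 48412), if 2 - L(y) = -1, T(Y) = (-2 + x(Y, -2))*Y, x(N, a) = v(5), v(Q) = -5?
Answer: -1/48118 ≈ -2.0782e-5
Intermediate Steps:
x(N, a) = -5
T(Y) = -7*Y (T(Y) = (-2 - 5)*Y = -7*Y)
L(y) = 3 (L(y) = 2 - 1*(-1) = 2 + 1 = 3)
1/(T(-14)*L(-5) - 48412) = 1/(-7*(-14)*3 - 48412) = 1/(98*3 - 48412) = 1/(294 - 48412) = 1/(-48118) = -1/48118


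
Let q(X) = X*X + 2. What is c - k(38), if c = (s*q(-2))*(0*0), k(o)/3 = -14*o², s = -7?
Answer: 60648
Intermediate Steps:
q(X) = 2 + X² (q(X) = X² + 2 = 2 + X²)
k(o) = -42*o² (k(o) = 3*(-14*o²) = -42*o²)
c = 0 (c = (-7*(2 + (-2)²))*(0*0) = -7*(2 + 4)*0 = -7*6*0 = -42*0 = 0)
c - k(38) = 0 - (-42)*38² = 0 - (-42)*1444 = 0 - 1*(-60648) = 0 + 60648 = 60648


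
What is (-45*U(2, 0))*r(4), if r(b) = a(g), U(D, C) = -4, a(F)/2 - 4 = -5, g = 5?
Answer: -360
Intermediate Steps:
a(F) = -2 (a(F) = 8 + 2*(-5) = 8 - 10 = -2)
r(b) = -2
(-45*U(2, 0))*r(4) = -45*(-4)*(-2) = 180*(-2) = -360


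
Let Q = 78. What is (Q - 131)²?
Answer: 2809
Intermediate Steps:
(Q - 131)² = (78 - 131)² = (-53)² = 2809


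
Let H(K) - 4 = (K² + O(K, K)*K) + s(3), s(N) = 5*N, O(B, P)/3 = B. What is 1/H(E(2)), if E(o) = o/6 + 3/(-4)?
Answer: 36/709 ≈ 0.050776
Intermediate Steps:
O(B, P) = 3*B
E(o) = -¾ + o/6 (E(o) = o*(⅙) + 3*(-¼) = o/6 - ¾ = -¾ + o/6)
H(K) = 19 + 4*K² (H(K) = 4 + ((K² + (3*K)*K) + 5*3) = 4 + ((K² + 3*K²) + 15) = 4 + (4*K² + 15) = 4 + (15 + 4*K²) = 19 + 4*K²)
1/H(E(2)) = 1/(19 + 4*(-¾ + (⅙)*2)²) = 1/(19 + 4*(-¾ + ⅓)²) = 1/(19 + 4*(-5/12)²) = 1/(19 + 4*(25/144)) = 1/(19 + 25/36) = 1/(709/36) = 36/709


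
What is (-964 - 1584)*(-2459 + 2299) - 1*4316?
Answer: 403364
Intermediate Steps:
(-964 - 1584)*(-2459 + 2299) - 1*4316 = -2548*(-160) - 4316 = 407680 - 4316 = 403364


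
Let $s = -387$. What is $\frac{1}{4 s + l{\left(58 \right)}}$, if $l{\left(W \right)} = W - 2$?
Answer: $- \frac{1}{1492} \approx -0.00067024$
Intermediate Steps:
$l{\left(W \right)} = -2 + W$ ($l{\left(W \right)} = W - 2 = -2 + W$)
$\frac{1}{4 s + l{\left(58 \right)}} = \frac{1}{4 \left(-387\right) + \left(-2 + 58\right)} = \frac{1}{-1548 + 56} = \frac{1}{-1492} = - \frac{1}{1492}$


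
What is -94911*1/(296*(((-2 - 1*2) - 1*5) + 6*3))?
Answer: -31637/888 ≈ -35.627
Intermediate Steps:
-94911*1/(296*(((-2 - 1*2) - 1*5) + 6*3)) = -94911*1/(296*(((-2 - 2) - 5) + 18)) = -94911*1/(296*((-4 - 5) + 18)) = -94911*1/(296*(-9 + 18)) = -94911/((9*(-37))*(-8)) = -94911/((-333*(-8))) = -94911/2664 = -94911*1/2664 = -31637/888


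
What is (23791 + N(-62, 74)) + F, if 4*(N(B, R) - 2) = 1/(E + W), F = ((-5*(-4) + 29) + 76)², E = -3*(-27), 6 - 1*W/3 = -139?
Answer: 81358753/2064 ≈ 39418.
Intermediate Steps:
W = 435 (W = 18 - 3*(-139) = 18 + 417 = 435)
E = 81
F = 15625 (F = ((20 + 29) + 76)² = (49 + 76)² = 125² = 15625)
N(B, R) = 4129/2064 (N(B, R) = 2 + 1/(4*(81 + 435)) = 2 + (¼)/516 = 2 + (¼)*(1/516) = 2 + 1/2064 = 4129/2064)
(23791 + N(-62, 74)) + F = (23791 + 4129/2064) + 15625 = 49108753/2064 + 15625 = 81358753/2064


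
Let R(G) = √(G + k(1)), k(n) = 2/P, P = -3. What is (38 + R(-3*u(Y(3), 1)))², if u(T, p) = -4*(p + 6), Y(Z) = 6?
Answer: 4582/3 + 380*√30/3 ≈ 2221.1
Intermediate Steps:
u(T, p) = -24 - 4*p (u(T, p) = -4*(6 + p) = -24 - 4*p)
k(n) = -⅔ (k(n) = 2/(-3) = 2*(-⅓) = -⅔)
R(G) = √(-⅔ + G) (R(G) = √(G - ⅔) = √(-⅔ + G))
(38 + R(-3*u(Y(3), 1)))² = (38 + √(-6 + 9*(-3*(-24 - 4*1)))/3)² = (38 + √(-6 + 9*(-3*(-24 - 4)))/3)² = (38 + √(-6 + 9*(-3*(-28)))/3)² = (38 + √(-6 + 9*84)/3)² = (38 + √(-6 + 756)/3)² = (38 + √750/3)² = (38 + (5*√30)/3)² = (38 + 5*√30/3)²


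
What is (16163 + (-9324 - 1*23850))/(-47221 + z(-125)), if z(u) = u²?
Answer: 17011/31596 ≈ 0.53839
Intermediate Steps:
(16163 + (-9324 - 1*23850))/(-47221 + z(-125)) = (16163 + (-9324 - 1*23850))/(-47221 + (-125)²) = (16163 + (-9324 - 23850))/(-47221 + 15625) = (16163 - 33174)/(-31596) = -17011*(-1/31596) = 17011/31596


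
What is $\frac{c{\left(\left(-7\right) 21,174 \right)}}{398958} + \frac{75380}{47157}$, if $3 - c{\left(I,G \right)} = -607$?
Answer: $\frac{1672345545}{1045203467} \approx 1.6$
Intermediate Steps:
$c{\left(I,G \right)} = 610$ ($c{\left(I,G \right)} = 3 - -607 = 3 + 607 = 610$)
$\frac{c{\left(\left(-7\right) 21,174 \right)}}{398958} + \frac{75380}{47157} = \frac{610}{398958} + \frac{75380}{47157} = 610 \cdot \frac{1}{398958} + 75380 \cdot \frac{1}{47157} = \frac{305}{199479} + \frac{75380}{47157} = \frac{1672345545}{1045203467}$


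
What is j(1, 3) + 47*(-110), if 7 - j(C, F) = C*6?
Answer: -5169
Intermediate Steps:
j(C, F) = 7 - 6*C (j(C, F) = 7 - C*6 = 7 - 6*C)
j(1, 3) + 47*(-110) = (7 - 6*1) + 47*(-110) = (7 - 6) - 5170 = 1 - 5170 = -5169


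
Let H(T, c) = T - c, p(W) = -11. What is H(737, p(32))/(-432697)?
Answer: -748/432697 ≈ -0.0017287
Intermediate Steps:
H(737, p(32))/(-432697) = (737 - 1*(-11))/(-432697) = (737 + 11)*(-1/432697) = 748*(-1/432697) = -748/432697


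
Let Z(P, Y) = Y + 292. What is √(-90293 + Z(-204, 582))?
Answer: 11*I*√739 ≈ 299.03*I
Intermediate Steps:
Z(P, Y) = 292 + Y
√(-90293 + Z(-204, 582)) = √(-90293 + (292 + 582)) = √(-90293 + 874) = √(-89419) = 11*I*√739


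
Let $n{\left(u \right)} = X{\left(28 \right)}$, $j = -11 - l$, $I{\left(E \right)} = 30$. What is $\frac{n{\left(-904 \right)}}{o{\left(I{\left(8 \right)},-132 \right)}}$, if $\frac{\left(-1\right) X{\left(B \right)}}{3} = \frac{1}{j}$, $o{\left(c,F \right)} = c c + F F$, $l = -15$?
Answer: $- \frac{1}{24432} \approx -4.093 \cdot 10^{-5}$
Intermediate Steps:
$o{\left(c,F \right)} = F^{2} + c^{2}$ ($o{\left(c,F \right)} = c^{2} + F^{2} = F^{2} + c^{2}$)
$j = 4$ ($j = -11 - -15 = -11 + 15 = 4$)
$X{\left(B \right)} = - \frac{3}{4}$
$n{\left(u \right)} = - \frac{3}{4}$
$\frac{n{\left(-904 \right)}}{o{\left(I{\left(8 \right)},-132 \right)}} = - \frac{3}{4 \left(\left(-132\right)^{2} + 30^{2}\right)} = - \frac{3}{4 \left(17424 + 900\right)} = - \frac{3}{4 \cdot 18324} = \left(- \frac{3}{4}\right) \frac{1}{18324} = - \frac{1}{24432}$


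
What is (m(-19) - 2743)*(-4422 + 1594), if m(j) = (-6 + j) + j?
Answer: 7881636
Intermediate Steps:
m(j) = -6 + 2*j
(m(-19) - 2743)*(-4422 + 1594) = ((-6 + 2*(-19)) - 2743)*(-4422 + 1594) = ((-6 - 38) - 2743)*(-2828) = (-44 - 2743)*(-2828) = -2787*(-2828) = 7881636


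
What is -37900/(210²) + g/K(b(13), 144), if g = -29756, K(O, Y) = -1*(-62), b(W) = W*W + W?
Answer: -6572947/13671 ≈ -480.79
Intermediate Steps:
b(W) = W + W² (b(W) = W² + W = W + W²)
K(O, Y) = 62
-37900/(210²) + g/K(b(13), 144) = -37900/(210²) - 29756/62 = -37900/44100 - 29756*1/62 = -37900*1/44100 - 14878/31 = -379/441 - 14878/31 = -6572947/13671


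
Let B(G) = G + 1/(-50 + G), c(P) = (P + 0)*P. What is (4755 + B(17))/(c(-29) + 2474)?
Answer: 31495/21879 ≈ 1.4395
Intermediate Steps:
c(P) = P² (c(P) = P*P = P²)
(4755 + B(17))/(c(-29) + 2474) = (4755 + (1 + 17² - 50*17)/(-50 + 17))/((-29)² + 2474) = (4755 + (1 + 289 - 850)/(-33))/(841 + 2474) = (4755 - 1/33*(-560))/3315 = (4755 + 560/33)*(1/3315) = (157475/33)*(1/3315) = 31495/21879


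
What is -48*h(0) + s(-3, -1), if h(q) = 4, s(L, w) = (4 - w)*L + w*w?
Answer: -206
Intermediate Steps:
s(L, w) = w**2 + L*(4 - w) (s(L, w) = L*(4 - w) + w**2 = w**2 + L*(4 - w))
-48*h(0) + s(-3, -1) = -48*4 + ((-1)**2 + 4*(-3) - 1*(-3)*(-1)) = -192 + (1 - 12 - 3) = -192 - 14 = -206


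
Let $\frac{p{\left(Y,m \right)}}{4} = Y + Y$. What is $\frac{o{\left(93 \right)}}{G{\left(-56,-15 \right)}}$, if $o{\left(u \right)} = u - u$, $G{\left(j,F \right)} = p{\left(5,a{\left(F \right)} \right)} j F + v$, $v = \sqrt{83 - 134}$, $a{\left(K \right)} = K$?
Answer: $0$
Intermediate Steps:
$p{\left(Y,m \right)} = 8 Y$ ($p{\left(Y,m \right)} = 4 \left(Y + Y\right) = 4 \cdot 2 Y = 8 Y$)
$v = i \sqrt{51}$ ($v = \sqrt{-51} = i \sqrt{51} \approx 7.1414 i$)
$G{\left(j,F \right)} = i \sqrt{51} + 40 F j$ ($G{\left(j,F \right)} = 8 \cdot 5 j F + i \sqrt{51} = 40 j F + i \sqrt{51} = 40 F j + i \sqrt{51} = i \sqrt{51} + 40 F j$)
$o{\left(u \right)} = 0$
$\frac{o{\left(93 \right)}}{G{\left(-56,-15 \right)}} = \frac{0}{i \sqrt{51} + 40 \left(-15\right) \left(-56\right)} = \frac{0}{i \sqrt{51} + 33600} = \frac{0}{33600 + i \sqrt{51}} = 0$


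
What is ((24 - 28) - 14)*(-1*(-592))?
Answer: -10656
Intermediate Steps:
((24 - 28) - 14)*(-1*(-592)) = (-4 - 14)*592 = -18*592 = -10656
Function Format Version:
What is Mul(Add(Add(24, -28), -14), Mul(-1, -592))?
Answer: -10656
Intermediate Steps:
Mul(Add(Add(24, -28), -14), Mul(-1, -592)) = Mul(Add(-4, -14), 592) = Mul(-18, 592) = -10656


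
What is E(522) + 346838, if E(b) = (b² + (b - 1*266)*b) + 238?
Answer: 753192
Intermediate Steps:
E(b) = 238 + b² + b*(-266 + b) (E(b) = (b² + (b - 266)*b) + 238 = (b² + (-266 + b)*b) + 238 = (b² + b*(-266 + b)) + 238 = 238 + b² + b*(-266 + b))
E(522) + 346838 = (238 - 266*522 + 2*522²) + 346838 = (238 - 138852 + 2*272484) + 346838 = (238 - 138852 + 544968) + 346838 = 406354 + 346838 = 753192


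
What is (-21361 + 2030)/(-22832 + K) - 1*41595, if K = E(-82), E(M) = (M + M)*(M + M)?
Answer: -169061411/4064 ≈ -41600.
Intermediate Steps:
E(M) = 4*M² (E(M) = (2*M)*(2*M) = 4*M²)
K = 26896 (K = 4*(-82)² = 4*6724 = 26896)
(-21361 + 2030)/(-22832 + K) - 1*41595 = (-21361 + 2030)/(-22832 + 26896) - 1*41595 = -19331/4064 - 41595 = -169061411/4064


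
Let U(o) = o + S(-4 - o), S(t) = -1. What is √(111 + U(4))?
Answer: √114 ≈ 10.677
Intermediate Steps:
U(o) = -1 + o (U(o) = o - 1 = -1 + o)
√(111 + U(4)) = √(111 + (-1 + 4)) = √(111 + 3) = √114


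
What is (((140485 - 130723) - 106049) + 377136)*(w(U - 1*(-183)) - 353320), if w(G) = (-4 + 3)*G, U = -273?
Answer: -99204292270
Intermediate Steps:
w(G) = -G
(((140485 - 130723) - 106049) + 377136)*(w(U - 1*(-183)) - 353320) = (((140485 - 130723) - 106049) + 377136)*(-(-273 - 1*(-183)) - 353320) = ((9762 - 106049) + 377136)*(-(-273 + 183) - 353320) = (-96287 + 377136)*(-1*(-90) - 353320) = 280849*(90 - 353320) = 280849*(-353230) = -99204292270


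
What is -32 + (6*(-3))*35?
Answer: -662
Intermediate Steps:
-32 + (6*(-3))*35 = -32 - 18*35 = -32 - 630 = -662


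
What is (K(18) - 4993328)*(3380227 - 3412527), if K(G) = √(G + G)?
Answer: 161284300600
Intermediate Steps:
K(G) = √2*√G (K(G) = √(2*G) = √2*√G)
(K(18) - 4993328)*(3380227 - 3412527) = (√2*√18 - 4993328)*(3380227 - 3412527) = (√2*(3*√2) - 4993328)*(-32300) = (6 - 4993328)*(-32300) = -4993322*(-32300) = 161284300600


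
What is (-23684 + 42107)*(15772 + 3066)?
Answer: 347052474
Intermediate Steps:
(-23684 + 42107)*(15772 + 3066) = 18423*18838 = 347052474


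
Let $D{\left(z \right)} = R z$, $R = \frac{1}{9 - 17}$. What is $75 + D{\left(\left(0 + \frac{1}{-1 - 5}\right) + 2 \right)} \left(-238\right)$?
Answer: $\frac{3109}{24} \approx 129.54$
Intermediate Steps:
$R = - \frac{1}{8}$ ($R = \frac{1}{-8} = - \frac{1}{8} \approx -0.125$)
$D{\left(z \right)} = - \frac{z}{8}$
$75 + D{\left(\left(0 + \frac{1}{-1 - 5}\right) + 2 \right)} \left(-238\right) = 75 + - \frac{\left(0 + \frac{1}{-1 - 5}\right) + 2}{8} \left(-238\right) = 75 + - \frac{\left(0 + \frac{1}{-6}\right) + 2}{8} \left(-238\right) = 75 + - \frac{\left(0 - \frac{1}{6}\right) + 2}{8} \left(-238\right) = 75 + - \frac{- \frac{1}{6} + 2}{8} \left(-238\right) = 75 + \left(- \frac{1}{8}\right) \frac{11}{6} \left(-238\right) = 75 - - \frac{1309}{24} = 75 + \frac{1309}{24} = \frac{3109}{24}$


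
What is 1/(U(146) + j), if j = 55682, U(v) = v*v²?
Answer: 1/3167818 ≈ 3.1567e-7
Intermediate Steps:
U(v) = v³
1/(U(146) + j) = 1/(146³ + 55682) = 1/(3112136 + 55682) = 1/3167818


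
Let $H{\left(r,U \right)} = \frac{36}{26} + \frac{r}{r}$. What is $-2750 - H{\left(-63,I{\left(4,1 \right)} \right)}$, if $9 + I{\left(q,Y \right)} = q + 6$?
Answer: $- \frac{35781}{13} \approx -2752.4$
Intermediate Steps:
$I{\left(q,Y \right)} = -3 + q$ ($I{\left(q,Y \right)} = -9 + \left(q + 6\right) = -9 + \left(6 + q\right) = -3 + q$)
$H{\left(r,U \right)} = \frac{31}{13}$ ($H{\left(r,U \right)} = 36 \cdot \frac{1}{26} + 1 = \frac{18}{13} + 1 = \frac{31}{13}$)
$-2750 - H{\left(-63,I{\left(4,1 \right)} \right)} = -2750 - \frac{31}{13} = - \frac{35781}{13}$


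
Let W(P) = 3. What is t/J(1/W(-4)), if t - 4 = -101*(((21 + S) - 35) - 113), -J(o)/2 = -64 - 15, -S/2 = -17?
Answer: 9397/158 ≈ 59.475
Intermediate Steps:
S = 34 (S = -2*(-17) = 34)
J(o) = 158 (J(o) = -2*(-64 - 15) = -2*(-79) = 158)
t = 9397 (t = 4 - 101*(((21 + 34) - 35) - 113) = 4 - 101*((55 - 35) - 113) = 4 - 101*(20 - 113) = 4 - 101*(-93) = 4 + 9393 = 9397)
t/J(1/W(-4)) = 9397/158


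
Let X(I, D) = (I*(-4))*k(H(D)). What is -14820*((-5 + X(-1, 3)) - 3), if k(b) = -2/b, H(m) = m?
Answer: 158080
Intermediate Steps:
X(I, D) = 8*I/D (X(I, D) = (I*(-4))*(-2/D) = (-4*I)*(-2/D) = 8*I/D)
-14820*((-5 + X(-1, 3)) - 3) = -14820*((-5 + 8*(-1)/3) - 3) = -14820*((-5 + 8*(-1)*(⅓)) - 3) = -14820*((-5 - 8/3) - 3) = -14820*(-23/3 - 3) = -14820*(-32/3) = 158080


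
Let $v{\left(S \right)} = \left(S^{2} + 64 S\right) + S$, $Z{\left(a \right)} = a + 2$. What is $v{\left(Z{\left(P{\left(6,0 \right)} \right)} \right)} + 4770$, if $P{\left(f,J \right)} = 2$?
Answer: $5046$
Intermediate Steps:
$Z{\left(a \right)} = 2 + a$
$v{\left(S \right)} = S^{2} + 65 S$
$v{\left(Z{\left(P{\left(6,0 \right)} \right)} \right)} + 4770 = \left(2 + 2\right) \left(65 + \left(2 + 2\right)\right) + 4770 = 4 \left(65 + 4\right) + 4770 = 4 \cdot 69 + 4770 = 276 + 4770 = 5046$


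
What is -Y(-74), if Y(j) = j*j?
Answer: -5476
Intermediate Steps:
Y(j) = j**2
-Y(-74) = -1*(-74)**2 = -1*5476 = -5476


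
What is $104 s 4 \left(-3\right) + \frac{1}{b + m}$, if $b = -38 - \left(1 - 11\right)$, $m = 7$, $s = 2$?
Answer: $- \frac{52417}{21} \approx -2496.0$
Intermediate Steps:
$b = -28$ ($b = -38 - -10 = -38 + 10 = -28$)
$104 s 4 \left(-3\right) + \frac{1}{b + m} = 104 \cdot 2 \cdot 4 \left(-3\right) + \frac{1}{-28 + 7} = 104 \cdot 8 \left(-3\right) + \frac{1}{-21} = 104 \left(-24\right) - \frac{1}{21} = -2496 - \frac{1}{21} = - \frac{52417}{21}$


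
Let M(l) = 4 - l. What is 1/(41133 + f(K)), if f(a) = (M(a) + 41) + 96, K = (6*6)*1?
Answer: 1/41238 ≈ 2.4249e-5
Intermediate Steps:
K = 36 (K = 36*1 = 36)
f(a) = 141 - a (f(a) = ((4 - a) + 41) + 96 = (45 - a) + 96 = 141 - a)
1/(41133 + f(K)) = 1/(41133 + (141 - 1*36)) = 1/(41133 + (141 - 36)) = 1/(41133 + 105) = 1/41238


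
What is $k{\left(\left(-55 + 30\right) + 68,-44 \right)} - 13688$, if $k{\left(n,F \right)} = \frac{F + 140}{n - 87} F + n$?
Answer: $-13549$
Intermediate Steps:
$k{\left(n,F \right)} = n + \frac{F \left(140 + F\right)}{-87 + n}$ ($k{\left(n,F \right)} = \frac{140 + F}{-87 + n} F + n = \frac{F \left(140 + F\right)}{-87 + n} + n = n + \frac{F \left(140 + F\right)}{-87 + n}$)
$k{\left(\left(-55 + 30\right) + 68,-44 \right)} - 13688 = \frac{\left(-44\right)^{2} + \left(\left(-55 + 30\right) + 68\right)^{2} - 87 \left(\left(-55 + 30\right) + 68\right) + 140 \left(-44\right)}{-87 + \left(\left(-55 + 30\right) + 68\right)} - 13688 = \frac{1936 + \left(-25 + 68\right)^{2} - 87 \left(-25 + 68\right) - 6160}{-87 + \left(-25 + 68\right)} - 13688 = \frac{1936 + 43^{2} - 3741 - 6160}{-87 + 43} - 13688 = \frac{1936 + 1849 - 3741 - 6160}{-44} - 13688 = \left(- \frac{1}{44}\right) \left(-6116\right) - 13688 = 139 - 13688 = -13549$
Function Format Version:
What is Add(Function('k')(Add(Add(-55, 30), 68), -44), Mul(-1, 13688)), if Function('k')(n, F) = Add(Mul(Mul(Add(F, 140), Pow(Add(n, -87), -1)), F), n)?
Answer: -13549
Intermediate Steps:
Function('k')(n, F) = Add(n, Mul(F, Pow(Add(-87, n), -1), Add(140, F))) (Function('k')(n, F) = Add(Mul(Mul(Add(140, F), Pow(Add(-87, n), -1)), F), n) = Add(Mul(Mul(Pow(Add(-87, n), -1), Add(140, F)), F), n) = Add(Mul(F, Pow(Add(-87, n), -1), Add(140, F)), n) = Add(n, Mul(F, Pow(Add(-87, n), -1), Add(140, F))))
Add(Function('k')(Add(Add(-55, 30), 68), -44), Mul(-1, 13688)) = Add(Mul(Pow(Add(-87, Add(Add(-55, 30), 68)), -1), Add(Pow(-44, 2), Pow(Add(Add(-55, 30), 68), 2), Mul(-87, Add(Add(-55, 30), 68)), Mul(140, -44))), Mul(-1, 13688)) = Add(Mul(Pow(Add(-87, Add(-25, 68)), -1), Add(1936, Pow(Add(-25, 68), 2), Mul(-87, Add(-25, 68)), -6160)), -13688) = Add(Mul(Pow(Add(-87, 43), -1), Add(1936, Pow(43, 2), Mul(-87, 43), -6160)), -13688) = Add(Mul(Pow(-44, -1), Add(1936, 1849, -3741, -6160)), -13688) = Add(Mul(Rational(-1, 44), -6116), -13688) = Add(139, -13688) = -13549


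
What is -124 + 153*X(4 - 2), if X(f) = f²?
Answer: 488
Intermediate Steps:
-124 + 153*X(4 - 2) = -124 + 153*(4 - 2)² = -124 + 153*2² = -124 + 153*4 = -124 + 612 = 488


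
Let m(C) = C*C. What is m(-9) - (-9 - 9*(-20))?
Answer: -90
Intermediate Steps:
m(C) = C**2
m(-9) - (-9 - 9*(-20)) = (-9)**2 - (-9 - 9*(-20)) = 81 - (-9 + 180) = 81 - 1*171 = 81 - 171 = -90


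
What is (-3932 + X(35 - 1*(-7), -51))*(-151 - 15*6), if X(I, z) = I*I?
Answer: 522488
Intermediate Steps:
X(I, z) = I²
(-3932 + X(35 - 1*(-7), -51))*(-151 - 15*6) = (-3932 + (35 - 1*(-7))²)*(-151 - 15*6) = (-3932 + (35 + 7)²)*(-151 - 90) = (-3932 + 42²)*(-241) = (-3932 + 1764)*(-241) = -2168*(-241) = 522488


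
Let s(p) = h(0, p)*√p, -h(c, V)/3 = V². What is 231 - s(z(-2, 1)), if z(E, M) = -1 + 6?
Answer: 231 + 75*√5 ≈ 398.71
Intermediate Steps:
h(c, V) = -3*V²
z(E, M) = 5
s(p) = -3*p^(5/2) (s(p) = (-3*p²)*√p = -3*p^(5/2))
231 - s(z(-2, 1)) = 231 - (-3)*5^(5/2) = 231 - (-3)*25*√5 = 231 - (-75)*√5 = 231 + 75*√5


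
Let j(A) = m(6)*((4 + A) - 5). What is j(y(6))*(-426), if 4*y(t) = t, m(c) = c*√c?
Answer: -1278*√6 ≈ -3130.4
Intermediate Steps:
m(c) = c^(3/2)
y(t) = t/4
j(A) = 6*√6*(-1 + A) (j(A) = 6^(3/2)*((4 + A) - 5) = (6*√6)*(-1 + A) = 6*√6*(-1 + A))
j(y(6))*(-426) = (6*√6*(-1 + (¼)*6))*(-426) = (6*√6*(-1 + 3/2))*(-426) = (6*√6*(½))*(-426) = (3*√6)*(-426) = -1278*√6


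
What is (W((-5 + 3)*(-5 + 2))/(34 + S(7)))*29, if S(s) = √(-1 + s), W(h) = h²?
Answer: 17748/575 - 522*√6/575 ≈ 28.642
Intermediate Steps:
(W((-5 + 3)*(-5 + 2))/(34 + S(7)))*29 = (((-5 + 3)*(-5 + 2))²/(34 + √(-1 + 7)))*29 = ((-2*(-3))²/(34 + √6))*29 = (6²/(34 + √6))*29 = (36/(34 + √6))*29 = 1044/(34 + √6)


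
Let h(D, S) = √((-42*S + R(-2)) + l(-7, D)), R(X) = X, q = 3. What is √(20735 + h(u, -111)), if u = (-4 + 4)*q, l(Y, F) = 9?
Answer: √(20735 + √4669) ≈ 144.23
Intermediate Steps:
u = 0 (u = (-4 + 4)*3 = 0*3 = 0)
h(D, S) = √(7 - 42*S) (h(D, S) = √((-42*S - 2) + 9) = √((-2 - 42*S) + 9) = √(7 - 42*S))
√(20735 + h(u, -111)) = √(20735 + √(7 - 42*(-111))) = √(20735 + √(7 + 4662)) = √(20735 + √4669)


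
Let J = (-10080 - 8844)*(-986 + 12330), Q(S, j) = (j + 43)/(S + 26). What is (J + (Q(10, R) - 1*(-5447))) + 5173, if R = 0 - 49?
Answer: -1287979417/6 ≈ -2.1466e+8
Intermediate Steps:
R = -49
Q(S, j) = (43 + j)/(26 + S)
J = -214673856 (J = -18924*11344 = -214673856)
(J + (Q(10, R) - 1*(-5447))) + 5173 = (-214673856 + ((43 - 49)/(26 + 10) - 1*(-5447))) + 5173 = (-214673856 + (-6/36 + 5447)) + 5173 = (-214673856 + ((1/36)*(-6) + 5447)) + 5173 = (-214673856 + (-1/6 + 5447)) + 5173 = (-214673856 + 32681/6) + 5173 = -1288010455/6 + 5173 = -1287979417/6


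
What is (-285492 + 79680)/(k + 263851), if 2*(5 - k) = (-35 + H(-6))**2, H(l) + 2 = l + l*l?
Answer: -411624/527663 ≈ -0.78009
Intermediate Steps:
H(l) = -2 + l + l**2 (H(l) = -2 + (l + l*l) = -2 + (l + l**2) = -2 + l + l**2)
k = -39/2 (k = 5 - (-35 + (-2 - 6 + (-6)**2))**2/2 = 5 - (-35 + (-2 - 6 + 36))**2/2 = 5 - (-35 + 28)**2/2 = 5 - 1/2*(-7)**2 = 5 - 1/2*49 = 5 - 49/2 = -39/2 ≈ -19.500)
(-285492 + 79680)/(k + 263851) = (-285492 + 79680)/(-39/2 + 263851) = -205812/527663/2 = -205812*2/527663 = -411624/527663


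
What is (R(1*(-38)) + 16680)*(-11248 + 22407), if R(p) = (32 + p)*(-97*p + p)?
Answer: -58116072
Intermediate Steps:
R(p) = -96*p*(32 + p) (R(p) = (32 + p)*(-96*p) = -96*p*(32 + p))
(R(1*(-38)) + 16680)*(-11248 + 22407) = (-96*1*(-38)*(32 + 1*(-38)) + 16680)*(-11248 + 22407) = (-96*(-38)*(32 - 38) + 16680)*11159 = (-96*(-38)*(-6) + 16680)*11159 = (-21888 + 16680)*11159 = -5208*11159 = -58116072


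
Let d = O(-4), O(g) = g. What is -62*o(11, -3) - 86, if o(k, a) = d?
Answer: 162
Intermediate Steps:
d = -4
o(k, a) = -4
-62*o(11, -3) - 86 = -62*(-4) - 86 = 248 - 86 = 162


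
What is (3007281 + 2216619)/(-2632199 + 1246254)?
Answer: -94980/25199 ≈ -3.7692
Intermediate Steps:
(3007281 + 2216619)/(-2632199 + 1246254) = 5223900/(-1385945) = 5223900*(-1/1385945) = -94980/25199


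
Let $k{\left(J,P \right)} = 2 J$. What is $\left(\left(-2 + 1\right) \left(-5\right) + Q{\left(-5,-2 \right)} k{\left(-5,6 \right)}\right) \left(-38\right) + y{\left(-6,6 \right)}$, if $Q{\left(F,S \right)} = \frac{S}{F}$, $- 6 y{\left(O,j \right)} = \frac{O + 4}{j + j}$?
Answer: $- \frac{1367}{36} \approx -37.972$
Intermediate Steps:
$y{\left(O,j \right)} = - \frac{4 + O}{12 j}$ ($y{\left(O,j \right)} = - \frac{\left(O + 4\right) \frac{1}{j + j}}{6} = - \frac{\left(4 + O\right) \frac{1}{2 j}}{6} = - \frac{\frac{1}{2} \frac{1}{j} \left(4 + O\right)}{6} = - \frac{4 + O}{12 j}$)
$\left(\left(-2 + 1\right) \left(-5\right) + Q{\left(-5,-2 \right)} k{\left(-5,6 \right)}\right) \left(-38\right) + y{\left(-6,6 \right)} = \left(\left(-2 + 1\right) \left(-5\right) + - \frac{2}{-5} \cdot 2 \left(-5\right)\right) \left(-38\right) + \frac{-4 - -6}{12 \cdot 6} = \left(\left(-1\right) \left(-5\right) + \left(-2\right) \left(- \frac{1}{5}\right) \left(-10\right)\right) \left(-38\right) + \frac{1}{12} \cdot \frac{1}{6} \left(-4 + 6\right) = \left(5 + \frac{2}{5} \left(-10\right)\right) \left(-38\right) + \frac{1}{12} \cdot \frac{1}{6} \cdot 2 = \left(5 - 4\right) \left(-38\right) + \frac{1}{36} = 1 \left(-38\right) + \frac{1}{36} = -38 + \frac{1}{36} = - \frac{1367}{36}$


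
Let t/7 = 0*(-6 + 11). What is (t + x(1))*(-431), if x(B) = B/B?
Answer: -431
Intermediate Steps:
x(B) = 1
t = 0 (t = 7*(0*(-6 + 11)) = 7*(0*5) = 7*0 = 0)
(t + x(1))*(-431) = (0 + 1)*(-431) = 1*(-431) = -431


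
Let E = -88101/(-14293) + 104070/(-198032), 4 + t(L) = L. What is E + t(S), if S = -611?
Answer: -862390275759/1415235688 ≈ -609.36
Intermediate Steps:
t(L) = -4 + L
E = 7979672361/1415235688 (E = -88101*(-1/14293) + 104070*(-1/198032) = 88101/14293 - 52035/99016 = 7979672361/1415235688 ≈ 5.6384)
E + t(S) = 7979672361/1415235688 + (-4 - 611) = 7979672361/1415235688 - 615 = -862390275759/1415235688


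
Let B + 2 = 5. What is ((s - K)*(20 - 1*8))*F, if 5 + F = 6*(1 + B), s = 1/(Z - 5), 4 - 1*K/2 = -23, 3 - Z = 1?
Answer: -12388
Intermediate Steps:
B = 3 (B = -2 + 5 = 3)
Z = 2 (Z = 3 - 1*1 = 3 - 1 = 2)
K = 54 (K = 8 - 2*(-23) = 8 + 46 = 54)
s = -⅓ (s = 1/(2 - 5) = 1/(-3) = -⅓ ≈ -0.33333)
F = 19 (F = -5 + 6*(1 + 3) = -5 + 6*4 = -5 + 24 = 19)
((s - K)*(20 - 1*8))*F = ((-⅓ - 1*54)*(20 - 1*8))*19 = ((-⅓ - 54)*(20 - 8))*19 = -163/3*12*19 = -652*19 = -12388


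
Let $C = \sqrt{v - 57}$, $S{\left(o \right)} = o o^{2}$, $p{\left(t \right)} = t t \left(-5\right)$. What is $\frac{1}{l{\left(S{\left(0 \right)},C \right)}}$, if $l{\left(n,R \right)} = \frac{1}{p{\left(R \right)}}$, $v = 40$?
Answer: $85$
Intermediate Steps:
$p{\left(t \right)} = - 5 t^{2}$ ($p{\left(t \right)} = t^{2} \left(-5\right) = - 5 t^{2}$)
$S{\left(o \right)} = o^{3}$
$C = i \sqrt{17}$ ($C = \sqrt{40 - 57} = \sqrt{-17} = i \sqrt{17} \approx 4.1231 i$)
$l{\left(n,R \right)} = - \frac{1}{5 R^{2}}$ ($l{\left(n,R \right)} = \frac{1}{\left(-5\right) R^{2}} = - \frac{1}{5 R^{2}}$)
$\frac{1}{l{\left(S{\left(0 \right)},C \right)}} = \frac{1}{\left(- \frac{1}{5}\right) \frac{1}{-17}} = \frac{1}{\left(- \frac{1}{5}\right) \left(- \frac{1}{17}\right)} = \frac{1}{\frac{1}{85}} = 85$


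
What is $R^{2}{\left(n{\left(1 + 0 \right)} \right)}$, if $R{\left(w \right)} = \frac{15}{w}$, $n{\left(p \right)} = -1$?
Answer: $225$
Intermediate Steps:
$R^{2}{\left(n{\left(1 + 0 \right)} \right)} = \left(\frac{15}{-1}\right)^{2} = \left(15 \left(-1\right)\right)^{2} = \left(-15\right)^{2} = 225$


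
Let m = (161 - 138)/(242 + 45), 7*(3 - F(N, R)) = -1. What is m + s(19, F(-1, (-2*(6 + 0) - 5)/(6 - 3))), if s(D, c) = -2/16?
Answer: -103/2296 ≈ -0.044861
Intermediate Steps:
F(N, R) = 22/7 (F(N, R) = 3 - 1/7*(-1) = 3 + 1/7 = 22/7)
s(D, c) = -1/8 (s(D, c) = -2*1/16 = -1/8)
m = 23/287 ≈ 0.080139
m + s(19, F(-1, (-2*(6 + 0) - 5)/(6 - 3))) = 23/287 - 1/8 = -103/2296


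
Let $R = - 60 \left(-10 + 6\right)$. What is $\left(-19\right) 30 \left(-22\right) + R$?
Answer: $12780$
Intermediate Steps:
$R = 240$ ($R = \left(-60\right) \left(-4\right) = 240$)
$\left(-19\right) 30 \left(-22\right) + R = \left(-19\right) 30 \left(-22\right) + 240 = \left(-570\right) \left(-22\right) + 240 = 12540 + 240 = 12780$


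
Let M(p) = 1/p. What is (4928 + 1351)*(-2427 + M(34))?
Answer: -518124243/34 ≈ -1.5239e+7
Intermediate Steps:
(4928 + 1351)*(-2427 + M(34)) = (4928 + 1351)*(-2427 + 1/34) = 6279*(-2427 + 1/34) = 6279*(-82517/34) = -518124243/34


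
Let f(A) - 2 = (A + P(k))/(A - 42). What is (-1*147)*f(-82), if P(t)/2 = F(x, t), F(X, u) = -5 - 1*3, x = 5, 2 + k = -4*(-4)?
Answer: -25431/62 ≈ -410.18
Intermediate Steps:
k = 14 (k = -2 - 4*(-4) = -2 - 1*(-16) = -2 + 16 = 14)
F(X, u) = -8 (F(X, u) = -5 - 3 = -8)
P(t) = -16 (P(t) = 2*(-8) = -16)
f(A) = 2 + (-16 + A)/(-42 + A) (f(A) = 2 + (A - 16)/(A - 42) = 2 + (-16 + A)/(-42 + A))
(-1*147)*f(-82) = (-1*147)*((-100 + 3*(-82))/(-42 - 82)) = -147*(-100 - 246)/(-124) = -(-147)*(-346)/124 = -147*173/62 = -25431/62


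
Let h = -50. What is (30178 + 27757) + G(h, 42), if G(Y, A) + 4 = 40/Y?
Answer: 289651/5 ≈ 57930.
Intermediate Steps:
G(Y, A) = -4 + 40/Y
(30178 + 27757) + G(h, 42) = (30178 + 27757) + (-4 + 40/(-50)) = 57935 + (-4 + 40*(-1/50)) = 57935 + (-4 - 4/5) = 57935 - 24/5 = 289651/5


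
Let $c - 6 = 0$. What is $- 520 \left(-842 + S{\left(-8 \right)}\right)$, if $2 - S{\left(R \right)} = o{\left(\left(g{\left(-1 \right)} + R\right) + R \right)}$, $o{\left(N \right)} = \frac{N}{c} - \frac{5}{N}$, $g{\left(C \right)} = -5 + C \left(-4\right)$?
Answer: $\frac{22209460}{51} \approx 4.3548 \cdot 10^{5}$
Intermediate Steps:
$c = 6$ ($c = 6 + 0 = 6$)
$g{\left(C \right)} = -5 - 4 C$
$o{\left(N \right)} = - \frac{5}{N} + \frac{N}{6}$ ($o{\left(N \right)} = \frac{N}{6} - \frac{5}{N} = - \frac{5}{N} + \frac{N}{6}$)
$S{\left(R \right)} = \frac{13}{6} + \frac{5}{-1 + 2 R} - \frac{R}{3}$ ($S{\left(R \right)} = 2 - \left(- \frac{5}{\left(\left(-5 - -4\right) + R\right) + R} + \frac{\left(\left(-5 - -4\right) + R\right) + R}{6}\right) = 2 - \left(- \frac{5}{\left(\left(-5 + 4\right) + R\right) + R} + \frac{\left(\left(-5 + 4\right) + R\right) + R}{6}\right) = 2 - \left(- \frac{5}{\left(-1 + R\right) + R} + \frac{\left(-1 + R\right) + R}{6}\right) = 2 - \left(- \frac{5}{-1 + 2 R} + \frac{-1 + 2 R}{6}\right) = 2 - \left(- \frac{5}{-1 + 2 R} + \left(- \frac{1}{6} + \frac{R}{3}\right)\right) = 2 - \left(- \frac{1}{6} - \frac{5}{-1 + 2 R} + \frac{R}{3}\right) = 2 + \left(\frac{1}{6} + \frac{5}{-1 + 2 R} - \frac{R}{3}\right) = \frac{13}{6} + \frac{5}{-1 + 2 R} - \frac{R}{3}$)
$- 520 \left(-842 + S{\left(-8 \right)}\right) = - 520 \left(-842 + \frac{17 - 4 \left(-8\right)^{2} + 28 \left(-8\right)}{6 \left(-1 + 2 \left(-8\right)\right)}\right) = - 520 \left(-842 + \frac{17 - 256 - 224}{6 \left(-1 - 16\right)}\right) = - 520 \left(-842 + \frac{17 - 256 - 224}{6 \left(-17\right)}\right) = - 520 \left(-842 + \frac{1}{6} \left(- \frac{1}{17}\right) \left(-463\right)\right) = - 520 \left(-842 + \frac{463}{102}\right) = \left(-520\right) \left(- \frac{85421}{102}\right) = \frac{22209460}{51}$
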